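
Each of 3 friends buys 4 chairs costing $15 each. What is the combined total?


Cost per person:
4 x $15 = $60
Group total:
3 x $60 = $180

$180


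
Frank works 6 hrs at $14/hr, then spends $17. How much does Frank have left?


Calculate earnings:
6 x $14 = $84
Subtract spending:
$84 - $17 = $67

$67


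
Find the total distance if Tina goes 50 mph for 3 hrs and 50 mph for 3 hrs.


Leg 1 distance:
50 x 3 = 150 miles
Leg 2 distance:
50 x 3 = 150 miles
Total distance:
150 + 150 = 300 miles

300 miles


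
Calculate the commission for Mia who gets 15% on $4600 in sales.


Convert rate to decimal:
15% = 0.15
Multiply by sales:
$4600 x 0.15 = $690

$690


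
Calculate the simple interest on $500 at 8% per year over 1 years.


Use the formula I = P x R x T / 100
P x R x T = 500 x 8 x 1 = 4000
I = 4000 / 100 = $40

$40


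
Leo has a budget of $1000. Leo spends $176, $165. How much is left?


Add up expenses:
$176 + $165 = $341
Subtract from budget:
$1000 - $341 = $659

$659


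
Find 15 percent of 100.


Convert percentage to decimal:
15% = 0.15
Multiply:
100 x 0.15 = 15

15


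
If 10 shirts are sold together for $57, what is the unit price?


Total cost: $57
Number of items: 10
Unit price: $57 / 10 = $5.70

$5.70


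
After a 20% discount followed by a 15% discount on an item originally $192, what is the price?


First discount:
20% of $192 = $38.40
Price after first discount:
$192 - $38.40 = $153.60
Second discount:
15% of $153.60 = $23.04
Final price:
$153.60 - $23.04 = $130.56

$130.56


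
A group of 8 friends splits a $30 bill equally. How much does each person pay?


Total bill: $30
Number of people: 8
Each pays: $30 / 8 = $3.75

$3.75


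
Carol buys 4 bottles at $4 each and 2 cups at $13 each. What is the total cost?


Cost of bottles:
4 x $4 = $16
Cost of cups:
2 x $13 = $26
Add both:
$16 + $26 = $42

$42


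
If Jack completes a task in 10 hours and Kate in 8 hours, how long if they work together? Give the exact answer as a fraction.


Jack's rate: 1/10 of the job per hour
Kate's rate: 1/8 of the job per hour
Combined rate: 1/10 + 1/8 = 9/40 per hour
Time = 1 / (9/40) = 40/9 hours (≈ 4.44 hours)

40/9 hours


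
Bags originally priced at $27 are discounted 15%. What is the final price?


Calculate the discount amount:
15% of $27 = $4.05
Subtract from original:
$27 - $4.05 = $22.95

$22.95


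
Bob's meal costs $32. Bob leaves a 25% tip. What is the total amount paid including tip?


Calculate the tip:
25% of $32 = $8
Add tip to meal cost:
$32 + $8 = $40

$40


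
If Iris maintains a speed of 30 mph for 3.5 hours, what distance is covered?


Use the formula: distance = speed x time
Speed = 30 mph, Time = 3.5 hours
30 x 3.5 = 105 miles

105 miles


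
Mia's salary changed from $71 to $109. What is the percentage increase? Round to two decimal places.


Find the absolute change:
|109 - 71| = 38
Divide by original and multiply by 100:
38 / 71 x 100 = 53.5211...% ≈ 53.52%

53.52%


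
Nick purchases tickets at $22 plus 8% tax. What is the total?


Calculate the tax:
8% of $22 = $1.76
Add tax to price:
$22 + $1.76 = $23.76

$23.76


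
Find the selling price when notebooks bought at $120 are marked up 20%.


Calculate the markup amount:
20% of $120 = $24
Add to cost:
$120 + $24 = $144

$144


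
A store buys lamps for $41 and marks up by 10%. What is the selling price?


Calculate the markup amount:
10% of $41 = $4.10
Add to cost:
$41 + $4.10 = $45.10

$45.10


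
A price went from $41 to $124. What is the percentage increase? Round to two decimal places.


Find the absolute change:
|124 - 41| = 83
Divide by original and multiply by 100:
83 / 41 x 100 = 202.4390...% ≈ 202.44%

202.44%


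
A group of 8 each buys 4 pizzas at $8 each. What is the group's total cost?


Cost per person:
4 x $8 = $32
Group total:
8 x $32 = $256

$256


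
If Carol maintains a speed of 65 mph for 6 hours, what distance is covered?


Use the formula: distance = speed x time
Speed = 65 mph, Time = 6 hours
65 x 6 = 390 miles

390 miles


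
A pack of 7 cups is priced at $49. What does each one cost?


Total cost: $49
Number of items: 7
Unit price: $49 / 7 = $7

$7


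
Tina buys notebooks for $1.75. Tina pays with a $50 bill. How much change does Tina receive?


Start with the amount paid:
$50
Subtract the price:
$50 - $1.75 = $48.25

$48.25


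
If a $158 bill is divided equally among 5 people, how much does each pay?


Total bill: $158
Number of people: 5
Each pays: $158 / 5 = $31.60

$31.60


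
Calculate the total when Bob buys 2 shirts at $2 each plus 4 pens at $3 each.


Cost of shirts:
2 x $2 = $4
Cost of pens:
4 x $3 = $12
Add both:
$4 + $12 = $16

$16


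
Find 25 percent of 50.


Convert percentage to decimal:
25% = 0.25
Multiply:
50 x 0.25 = 12.5

12.5


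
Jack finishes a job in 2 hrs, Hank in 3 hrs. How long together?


Jack's rate: 1/2 of the job per hour
Hank's rate: 1/3 of the job per hour
Combined rate: 1/2 + 1/3 = 5/6 per hour
Time = 1 / (5/6) = 6/5 = 1.2 hours

1.2 hours


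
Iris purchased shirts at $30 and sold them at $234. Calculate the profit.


Selling price = $234
Cost price = $30
Profit = selling price - cost price:
Profit = $234 - $30 = $204

$204


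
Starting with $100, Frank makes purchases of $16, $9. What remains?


Add up expenses:
$16 + $9 = $25
Subtract from budget:
$100 - $25 = $75

$75


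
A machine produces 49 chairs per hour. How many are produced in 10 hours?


Production rate: 49 chairs per hour
Time: 10 hours
Total: 49 x 10 = 490 chairs

490 chairs


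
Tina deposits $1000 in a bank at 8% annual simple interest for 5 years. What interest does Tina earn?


Use the formula I = P x R x T / 100
P x R x T = 1000 x 8 x 5 = 40000
I = 40000 / 100 = $400

$400


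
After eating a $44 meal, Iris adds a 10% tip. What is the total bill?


Calculate the tip:
10% of $44 = $4.40
Add tip to meal cost:
$44 + $4.40 = $48.40

$48.40


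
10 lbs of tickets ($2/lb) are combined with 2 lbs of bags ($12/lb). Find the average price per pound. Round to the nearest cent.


Cost of tickets:
10 x $2 = $20
Cost of bags:
2 x $12 = $24
Total cost: $20 + $24 = $44
Total weight: 12 lbs
Average: $44 / 12 = $3.6666... ≈ $3.67/lb

$3.67/lb


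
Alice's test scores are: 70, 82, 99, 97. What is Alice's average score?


Add the scores:
70 + 82 + 99 + 97 = 348
Divide by the number of tests:
348 / 4 = 87

87


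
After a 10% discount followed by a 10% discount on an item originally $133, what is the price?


First discount:
10% of $133 = $13.30
Price after first discount:
$133 - $13.30 = $119.70
Second discount:
10% of $119.70 = $11.97
Final price:
$119.70 - $11.97 = $107.73

$107.73


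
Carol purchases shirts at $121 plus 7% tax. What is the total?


Calculate the tax:
7% of $121 = $8.47
Add tax to price:
$121 + $8.47 = $129.47

$129.47


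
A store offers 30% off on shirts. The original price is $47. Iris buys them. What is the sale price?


Calculate the discount amount:
30% of $47 = $14.10
Subtract from original:
$47 - $14.10 = $32.90

$32.90


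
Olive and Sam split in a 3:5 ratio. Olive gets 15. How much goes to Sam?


Find the multiplier:
15 / 3 = 5
Apply to Sam's share:
5 x 5 = 25

25


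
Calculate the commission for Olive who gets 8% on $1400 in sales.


Convert rate to decimal:
8% = 0.08
Multiply by sales:
$1400 x 0.08 = $112

$112


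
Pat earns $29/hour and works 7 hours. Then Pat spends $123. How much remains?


Calculate earnings:
7 x $29 = $203
Subtract spending:
$203 - $123 = $80

$80


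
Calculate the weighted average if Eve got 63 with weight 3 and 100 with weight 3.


Weighted sum:
3 x 63 + 3 x 100 = 489
Total weight:
3 + 3 = 6
Weighted average:
489 / 6 = 81.5

81.5


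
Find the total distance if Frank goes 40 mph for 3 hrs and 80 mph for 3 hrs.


Leg 1 distance:
40 x 3 = 120 miles
Leg 2 distance:
80 x 3 = 240 miles
Total distance:
120 + 240 = 360 miles

360 miles


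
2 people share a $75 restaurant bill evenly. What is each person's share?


Total bill: $75
Number of people: 2
Each pays: $75 / 2 = $37.50

$37.50


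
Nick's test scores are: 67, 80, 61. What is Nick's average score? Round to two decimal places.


Add the scores:
67 + 80 + 61 = 208
Divide by the number of tests:
208 / 3 = 69.3333... ≈ 69.33

69.33


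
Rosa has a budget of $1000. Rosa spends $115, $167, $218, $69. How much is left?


Add up expenses:
$115 + $167 + $218 + $69 = $569
Subtract from budget:
$1000 - $569 = $431

$431


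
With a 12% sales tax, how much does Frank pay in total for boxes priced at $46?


Calculate the tax:
12% of $46 = $5.52
Add tax to price:
$46 + $5.52 = $51.52

$51.52


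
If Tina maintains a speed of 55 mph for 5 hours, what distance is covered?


Use the formula: distance = speed x time
Speed = 55 mph, Time = 5 hours
55 x 5 = 275 miles

275 miles


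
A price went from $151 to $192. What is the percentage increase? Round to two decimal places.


Find the absolute change:
|192 - 151| = 41
Divide by original and multiply by 100:
41 / 151 x 100 = 27.1523...% ≈ 27.15%

27.15%


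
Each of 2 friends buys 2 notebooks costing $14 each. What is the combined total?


Cost per person:
2 x $14 = $28
Group total:
2 x $28 = $56

$56


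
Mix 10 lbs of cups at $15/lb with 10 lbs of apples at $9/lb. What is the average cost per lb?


Cost of cups:
10 x $15 = $150
Cost of apples:
10 x $9 = $90
Total cost: $150 + $90 = $240
Total weight: 20 lbs
Average: $240 / 20 = $12/lb

$12/lb


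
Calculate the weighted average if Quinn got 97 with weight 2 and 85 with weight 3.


Weighted sum:
2 x 97 + 3 x 85 = 449
Total weight:
2 + 3 = 5
Weighted average:
449 / 5 = 89.8

89.8


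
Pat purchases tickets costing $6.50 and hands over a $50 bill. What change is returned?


Start with the amount paid:
$50
Subtract the price:
$50 - $6.50 = $43.50

$43.50


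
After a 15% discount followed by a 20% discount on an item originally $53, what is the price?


First discount:
15% of $53 = $7.95
Price after first discount:
$53 - $7.95 = $45.05
Second discount:
20% of $45.05 = $9.01
Final price:
$45.05 - $9.01 = $36.04

$36.04


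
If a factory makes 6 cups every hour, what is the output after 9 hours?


Production rate: 6 cups per hour
Time: 9 hours
Total: 6 x 9 = 54 cups

54 cups


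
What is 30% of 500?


Convert percentage to decimal:
30% = 0.3
Multiply:
500 x 0.3 = 150

150


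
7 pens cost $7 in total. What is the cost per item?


Total cost: $7
Number of items: 7
Unit price: $7 / 7 = $1

$1


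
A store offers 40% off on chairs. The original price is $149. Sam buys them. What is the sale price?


Calculate the discount amount:
40% of $149 = $59.60
Subtract from original:
$149 - $59.60 = $89.40

$89.40


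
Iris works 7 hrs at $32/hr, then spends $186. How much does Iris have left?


Calculate earnings:
7 x $32 = $224
Subtract spending:
$224 - $186 = $38

$38


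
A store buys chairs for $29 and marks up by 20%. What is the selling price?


Calculate the markup amount:
20% of $29 = $5.80
Add to cost:
$29 + $5.80 = $34.80

$34.80


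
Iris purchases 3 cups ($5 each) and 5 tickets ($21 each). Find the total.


Cost of cups:
3 x $5 = $15
Cost of tickets:
5 x $21 = $105
Add both:
$15 + $105 = $120

$120


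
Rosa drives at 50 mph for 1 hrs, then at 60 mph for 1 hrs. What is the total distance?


Leg 1 distance:
50 x 1 = 50 miles
Leg 2 distance:
60 x 1 = 60 miles
Total distance:
50 + 60 = 110 miles

110 miles


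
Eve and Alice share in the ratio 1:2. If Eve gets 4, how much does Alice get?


Find the multiplier:
4 / 1 = 4
Apply to Alice's share:
2 x 4 = 8

8


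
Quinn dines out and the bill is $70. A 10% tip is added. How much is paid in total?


Calculate the tip:
10% of $70 = $7
Add tip to meal cost:
$70 + $7 = $77

$77


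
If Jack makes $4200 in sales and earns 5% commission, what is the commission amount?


Convert rate to decimal:
5% = 0.05
Multiply by sales:
$4200 x 0.05 = $210

$210


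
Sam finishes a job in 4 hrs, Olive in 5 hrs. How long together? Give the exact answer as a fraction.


Sam's rate: 1/4 of the job per hour
Olive's rate: 1/5 of the job per hour
Combined rate: 1/4 + 1/5 = 9/20 per hour
Time = 1 / (9/20) = 20/9 hours (≈ 2.22 hours)

20/9 hours


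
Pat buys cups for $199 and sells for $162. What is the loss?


Selling price = $162
Cost price = $199
Loss = cost price - selling price:
Loss = $199 - $162 = $37

$37


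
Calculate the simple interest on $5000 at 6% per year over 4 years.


Use the formula I = P x R x T / 100
P x R x T = 5000 x 6 x 4 = 120000
I = 120000 / 100 = $1200

$1200


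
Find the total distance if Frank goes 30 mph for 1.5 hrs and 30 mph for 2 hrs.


Leg 1 distance:
30 x 1.5 = 45 miles
Leg 2 distance:
30 x 2 = 60 miles
Total distance:
45 + 60 = 105 miles

105 miles


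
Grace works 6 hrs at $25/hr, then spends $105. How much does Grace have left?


Calculate earnings:
6 x $25 = $150
Subtract spending:
$150 - $105 = $45

$45


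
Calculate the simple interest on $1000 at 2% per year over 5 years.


Use the formula I = P x R x T / 100
P x R x T = 1000 x 2 x 5 = 10000
I = 10000 / 100 = $100

$100


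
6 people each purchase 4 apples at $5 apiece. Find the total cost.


Cost per person:
4 x $5 = $20
Group total:
6 x $20 = $120

$120


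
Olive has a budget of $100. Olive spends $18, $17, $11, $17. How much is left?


Add up expenses:
$18 + $17 + $11 + $17 = $63
Subtract from budget:
$100 - $63 = $37

$37


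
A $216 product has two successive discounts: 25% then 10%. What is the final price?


First discount:
25% of $216 = $54
Price after first discount:
$216 - $54 = $162
Second discount:
10% of $162 = $16.20
Final price:
$162 - $16.20 = $145.80

$145.80


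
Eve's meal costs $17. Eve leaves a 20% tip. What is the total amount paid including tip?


Calculate the tip:
20% of $17 = $3.40
Add tip to meal cost:
$17 + $3.40 = $20.40

$20.40


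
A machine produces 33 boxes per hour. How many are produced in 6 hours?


Production rate: 33 boxes per hour
Time: 6 hours
Total: 33 x 6 = 198 boxes

198 boxes


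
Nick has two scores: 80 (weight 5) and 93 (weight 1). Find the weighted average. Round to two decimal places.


Weighted sum:
5 x 80 + 1 x 93 = 493
Total weight:
5 + 1 = 6
Weighted average:
493 / 6 = 82.1666... ≈ 82.17

82.17


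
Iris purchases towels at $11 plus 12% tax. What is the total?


Calculate the tax:
12% of $11 = $1.32
Add tax to price:
$11 + $1.32 = $12.32

$12.32


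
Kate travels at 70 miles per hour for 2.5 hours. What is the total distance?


Use the formula: distance = speed x time
Speed = 70 mph, Time = 2.5 hours
70 x 2.5 = 175 miles

175 miles


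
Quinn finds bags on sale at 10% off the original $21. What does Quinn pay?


Calculate the discount amount:
10% of $21 = $2.10
Subtract from original:
$21 - $2.10 = $18.90

$18.90


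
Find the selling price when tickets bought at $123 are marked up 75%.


Calculate the markup amount:
75% of $123 = $92.25
Add to cost:
$123 + $92.25 = $215.25

$215.25


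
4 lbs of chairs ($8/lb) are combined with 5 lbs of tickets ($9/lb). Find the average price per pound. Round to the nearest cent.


Cost of chairs:
4 x $8 = $32
Cost of tickets:
5 x $9 = $45
Total cost: $32 + $45 = $77
Total weight: 9 lbs
Average: $77 / 9 = $8.5555... ≈ $8.56/lb

$8.56/lb


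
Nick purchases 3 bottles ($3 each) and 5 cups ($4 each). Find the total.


Cost of bottles:
3 x $3 = $9
Cost of cups:
5 x $4 = $20
Add both:
$9 + $20 = $29

$29


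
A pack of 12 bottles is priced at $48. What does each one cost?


Total cost: $48
Number of items: 12
Unit price: $48 / 12 = $4

$4


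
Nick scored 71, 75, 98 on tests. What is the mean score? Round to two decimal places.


Add the scores:
71 + 75 + 98 = 244
Divide by the number of tests:
244 / 3 = 81.3333... ≈ 81.33

81.33


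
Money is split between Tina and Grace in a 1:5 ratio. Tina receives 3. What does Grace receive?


Find the multiplier:
3 / 1 = 3
Apply to Grace's share:
5 x 3 = 15

15


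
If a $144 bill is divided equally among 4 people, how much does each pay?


Total bill: $144
Number of people: 4
Each pays: $144 / 4 = $36

$36


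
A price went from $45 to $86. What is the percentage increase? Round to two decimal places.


Find the absolute change:
|86 - 45| = 41
Divide by original and multiply by 100:
41 / 45 x 100 = 91.1111...% ≈ 91.11%

91.11%


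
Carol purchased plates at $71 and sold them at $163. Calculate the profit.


Selling price = $163
Cost price = $71
Profit = selling price - cost price:
Profit = $163 - $71 = $92

$92


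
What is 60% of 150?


Convert percentage to decimal:
60% = 0.6
Multiply:
150 x 0.6 = 90

90


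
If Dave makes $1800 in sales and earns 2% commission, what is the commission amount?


Convert rate to decimal:
2% = 0.02
Multiply by sales:
$1800 x 0.02 = $36

$36


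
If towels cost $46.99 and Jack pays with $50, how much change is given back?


Start with the amount paid:
$50
Subtract the price:
$50 - $46.99 = $3.01

$3.01


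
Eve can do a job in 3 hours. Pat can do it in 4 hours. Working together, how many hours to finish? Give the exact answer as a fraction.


Eve's rate: 1/3 of the job per hour
Pat's rate: 1/4 of the job per hour
Combined rate: 1/3 + 1/4 = 7/12 per hour
Time = 1 / (7/12) = 12/7 hours (≈ 1.71 hours)

12/7 hours


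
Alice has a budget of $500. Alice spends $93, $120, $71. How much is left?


Add up expenses:
$93 + $120 + $71 = $284
Subtract from budget:
$500 - $284 = $216

$216


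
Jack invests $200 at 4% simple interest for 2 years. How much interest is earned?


Use the formula I = P x R x T / 100
P x R x T = 200 x 4 x 2 = 1600
I = 1600 / 100 = $16

$16


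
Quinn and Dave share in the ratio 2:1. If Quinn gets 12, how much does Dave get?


Find the multiplier:
12 / 2 = 6
Apply to Dave's share:
1 x 6 = 6

6


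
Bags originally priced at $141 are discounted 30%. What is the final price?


Calculate the discount amount:
30% of $141 = $42.30
Subtract from original:
$141 - $42.30 = $98.70

$98.70


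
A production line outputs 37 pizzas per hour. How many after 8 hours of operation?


Production rate: 37 pizzas per hour
Time: 8 hours
Total: 37 x 8 = 296 pizzas

296 pizzas


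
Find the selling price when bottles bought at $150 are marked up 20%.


Calculate the markup amount:
20% of $150 = $30
Add to cost:
$150 + $30 = $180

$180


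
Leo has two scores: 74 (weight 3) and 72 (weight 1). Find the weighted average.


Weighted sum:
3 x 74 + 1 x 72 = 294
Total weight:
3 + 1 = 4
Weighted average:
294 / 4 = 73.5

73.5


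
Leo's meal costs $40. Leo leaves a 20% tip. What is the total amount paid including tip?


Calculate the tip:
20% of $40 = $8
Add tip to meal cost:
$40 + $8 = $48

$48


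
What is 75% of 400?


Convert percentage to decimal:
75% = 0.75
Multiply:
400 x 0.75 = 300

300


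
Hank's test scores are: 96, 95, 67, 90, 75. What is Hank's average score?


Add the scores:
96 + 95 + 67 + 90 + 75 = 423
Divide by the number of tests:
423 / 5 = 84.6

84.6


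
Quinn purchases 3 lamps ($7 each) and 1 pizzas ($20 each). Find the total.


Cost of lamps:
3 x $7 = $21
Cost of pizzas:
1 x $20 = $20
Add both:
$21 + $20 = $41

$41


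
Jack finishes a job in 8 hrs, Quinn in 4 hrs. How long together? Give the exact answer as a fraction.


Jack's rate: 1/8 of the job per hour
Quinn's rate: 1/4 of the job per hour
Combined rate: 1/8 + 1/4 = 3/8 per hour
Time = 1 / (3/8) = 8/3 hours (≈ 2.67 hours)

8/3 hours


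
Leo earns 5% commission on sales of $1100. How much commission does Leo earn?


Convert rate to decimal:
5% = 0.05
Multiply by sales:
$1100 x 0.05 = $55

$55


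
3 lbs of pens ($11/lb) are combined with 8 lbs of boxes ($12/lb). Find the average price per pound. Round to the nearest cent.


Cost of pens:
3 x $11 = $33
Cost of boxes:
8 x $12 = $96
Total cost: $33 + $96 = $129
Total weight: 11 lbs
Average: $129 / 11 = $11.7272... ≈ $11.73/lb

$11.73/lb


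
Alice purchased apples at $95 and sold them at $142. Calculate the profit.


Selling price = $142
Cost price = $95
Profit = selling price - cost price:
Profit = $142 - $95 = $47

$47


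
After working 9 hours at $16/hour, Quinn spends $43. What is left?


Calculate earnings:
9 x $16 = $144
Subtract spending:
$144 - $43 = $101

$101


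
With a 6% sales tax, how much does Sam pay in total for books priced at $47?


Calculate the tax:
6% of $47 = $2.82
Add tax to price:
$47 + $2.82 = $49.82

$49.82


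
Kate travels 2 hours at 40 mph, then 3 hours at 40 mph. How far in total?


Leg 1 distance:
40 x 2 = 80 miles
Leg 2 distance:
40 x 3 = 120 miles
Total distance:
80 + 120 = 200 miles

200 miles


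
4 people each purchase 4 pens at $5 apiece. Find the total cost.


Cost per person:
4 x $5 = $20
Group total:
4 x $20 = $80

$80


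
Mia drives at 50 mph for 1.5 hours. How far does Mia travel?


Use the formula: distance = speed x time
Speed = 50 mph, Time = 1.5 hours
50 x 1.5 = 75 miles

75 miles


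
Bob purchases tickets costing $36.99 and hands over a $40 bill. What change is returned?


Start with the amount paid:
$40
Subtract the price:
$40 - $36.99 = $3.01

$3.01


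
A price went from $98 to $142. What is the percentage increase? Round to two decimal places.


Find the absolute change:
|142 - 98| = 44
Divide by original and multiply by 100:
44 / 98 x 100 = 44.8979...% ≈ 44.9%

44.9%


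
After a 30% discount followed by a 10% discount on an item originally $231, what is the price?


First discount:
30% of $231 = $69.30
Price after first discount:
$231 - $69.30 = $161.70
Second discount:
10% of $161.70 = $16.17
Final price:
$161.70 - $16.17 = $145.53

$145.53


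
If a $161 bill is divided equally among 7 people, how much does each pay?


Total bill: $161
Number of people: 7
Each pays: $161 / 7 = $23

$23


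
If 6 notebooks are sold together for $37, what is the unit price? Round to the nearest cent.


Total cost: $37
Number of items: 6
Unit price: $37 / 6 = $6.1666... ≈ $6.17

$6.17


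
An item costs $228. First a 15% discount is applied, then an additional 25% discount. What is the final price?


First discount:
15% of $228 = $34.20
Price after first discount:
$228 - $34.20 = $193.80
Second discount:
25% of $193.80 = $48.45
Final price:
$193.80 - $48.45 = $145.35

$145.35


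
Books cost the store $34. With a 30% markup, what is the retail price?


Calculate the markup amount:
30% of $34 = $10.20
Add to cost:
$34 + $10.20 = $44.20

$44.20


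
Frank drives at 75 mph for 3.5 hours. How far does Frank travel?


Use the formula: distance = speed x time
Speed = 75 mph, Time = 3.5 hours
75 x 3.5 = 262.5 miles

262.5 miles


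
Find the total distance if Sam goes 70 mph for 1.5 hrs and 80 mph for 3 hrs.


Leg 1 distance:
70 x 1.5 = 105 miles
Leg 2 distance:
80 x 3 = 240 miles
Total distance:
105 + 240 = 345 miles

345 miles


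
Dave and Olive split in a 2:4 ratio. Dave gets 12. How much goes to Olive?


Find the multiplier:
12 / 2 = 6
Apply to Olive's share:
4 x 6 = 24

24


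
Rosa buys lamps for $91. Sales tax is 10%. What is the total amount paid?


Calculate the tax:
10% of $91 = $9.10
Add tax to price:
$91 + $9.10 = $100.10

$100.10


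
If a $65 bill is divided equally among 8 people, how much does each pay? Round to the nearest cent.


Total bill: $65
Number of people: 8
Each pays: $65 / 8 = $8.125 ≈ $8.13

$8.13


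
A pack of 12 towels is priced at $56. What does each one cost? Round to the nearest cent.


Total cost: $56
Number of items: 12
Unit price: $56 / 12 = $4.6666... ≈ $4.67

$4.67


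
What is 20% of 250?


Convert percentage to decimal:
20% = 0.2
Multiply:
250 x 0.2 = 50

50


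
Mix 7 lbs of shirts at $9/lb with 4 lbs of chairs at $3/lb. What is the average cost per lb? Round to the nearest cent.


Cost of shirts:
7 x $9 = $63
Cost of chairs:
4 x $3 = $12
Total cost: $63 + $12 = $75
Total weight: 11 lbs
Average: $75 / 11 = $6.8181... ≈ $6.82/lb

$6.82/lb


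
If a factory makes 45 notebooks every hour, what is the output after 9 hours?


Production rate: 45 notebooks per hour
Time: 9 hours
Total: 45 x 9 = 405 notebooks

405 notebooks


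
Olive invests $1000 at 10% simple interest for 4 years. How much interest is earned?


Use the formula I = P x R x T / 100
P x R x T = 1000 x 10 x 4 = 40000
I = 40000 / 100 = $400

$400


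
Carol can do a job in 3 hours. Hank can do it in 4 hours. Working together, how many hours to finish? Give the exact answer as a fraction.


Carol's rate: 1/3 of the job per hour
Hank's rate: 1/4 of the job per hour
Combined rate: 1/3 + 1/4 = 7/12 per hour
Time = 1 / (7/12) = 12/7 hours (≈ 1.71 hours)

12/7 hours


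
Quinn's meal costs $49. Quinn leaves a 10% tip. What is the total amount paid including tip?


Calculate the tip:
10% of $49 = $4.90
Add tip to meal cost:
$49 + $4.90 = $53.90

$53.90


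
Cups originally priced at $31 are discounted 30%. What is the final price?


Calculate the discount amount:
30% of $31 = $9.30
Subtract from original:
$31 - $9.30 = $21.70

$21.70


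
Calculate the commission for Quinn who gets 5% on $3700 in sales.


Convert rate to decimal:
5% = 0.05
Multiply by sales:
$3700 x 0.05 = $185

$185


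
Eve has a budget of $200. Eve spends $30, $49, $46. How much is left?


Add up expenses:
$30 + $49 + $46 = $125
Subtract from budget:
$200 - $125 = $75

$75


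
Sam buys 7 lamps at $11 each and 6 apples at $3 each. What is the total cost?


Cost of lamps:
7 x $11 = $77
Cost of apples:
6 x $3 = $18
Add both:
$77 + $18 = $95

$95


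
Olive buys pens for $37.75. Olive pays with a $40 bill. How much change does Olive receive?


Start with the amount paid:
$40
Subtract the price:
$40 - $37.75 = $2.25

$2.25


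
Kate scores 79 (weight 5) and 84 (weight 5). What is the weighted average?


Weighted sum:
5 x 79 + 5 x 84 = 815
Total weight:
5 + 5 = 10
Weighted average:
815 / 10 = 81.5

81.5


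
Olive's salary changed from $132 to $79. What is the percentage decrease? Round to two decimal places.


Find the absolute change:
|79 - 132| = 53
Divide by original and multiply by 100:
53 / 132 x 100 = 40.1515...% ≈ 40.15%

40.15%


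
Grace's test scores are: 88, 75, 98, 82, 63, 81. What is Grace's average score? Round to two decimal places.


Add the scores:
88 + 75 + 98 + 82 + 63 + 81 = 487
Divide by the number of tests:
487 / 6 = 81.1666... ≈ 81.17

81.17


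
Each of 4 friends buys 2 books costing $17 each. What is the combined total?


Cost per person:
2 x $17 = $34
Group total:
4 x $34 = $136

$136


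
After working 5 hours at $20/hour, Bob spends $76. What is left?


Calculate earnings:
5 x $20 = $100
Subtract spending:
$100 - $76 = $24

$24


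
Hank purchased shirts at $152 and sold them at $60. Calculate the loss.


Selling price = $60
Cost price = $152
Loss = cost price - selling price:
Loss = $152 - $60 = $92

$92


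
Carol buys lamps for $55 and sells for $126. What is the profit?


Selling price = $126
Cost price = $55
Profit = selling price - cost price:
Profit = $126 - $55 = $71

$71


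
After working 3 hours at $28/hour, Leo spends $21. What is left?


Calculate earnings:
3 x $28 = $84
Subtract spending:
$84 - $21 = $63

$63


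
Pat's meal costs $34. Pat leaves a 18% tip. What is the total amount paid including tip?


Calculate the tip:
18% of $34 = $6.12
Add tip to meal cost:
$34 + $6.12 = $40.12

$40.12


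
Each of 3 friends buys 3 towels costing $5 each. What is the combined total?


Cost per person:
3 x $5 = $15
Group total:
3 x $15 = $45

$45


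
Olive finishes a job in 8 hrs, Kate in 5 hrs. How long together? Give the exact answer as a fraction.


Olive's rate: 1/8 of the job per hour
Kate's rate: 1/5 of the job per hour
Combined rate: 1/8 + 1/5 = 13/40 per hour
Time = 1 / (13/40) = 40/13 hours (≈ 3.08 hours)

40/13 hours


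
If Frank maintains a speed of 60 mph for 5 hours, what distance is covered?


Use the formula: distance = speed x time
Speed = 60 mph, Time = 5 hours
60 x 5 = 300 miles

300 miles


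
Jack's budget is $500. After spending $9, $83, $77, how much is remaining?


Add up expenses:
$9 + $83 + $77 = $169
Subtract from budget:
$500 - $169 = $331

$331


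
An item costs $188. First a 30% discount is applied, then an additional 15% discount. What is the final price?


First discount:
30% of $188 = $56.40
Price after first discount:
$188 - $56.40 = $131.60
Second discount:
15% of $131.60 = $19.74
Final price:
$131.60 - $19.74 = $111.86

$111.86


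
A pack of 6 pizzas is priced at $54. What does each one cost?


Total cost: $54
Number of items: 6
Unit price: $54 / 6 = $9

$9


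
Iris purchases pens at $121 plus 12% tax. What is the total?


Calculate the tax:
12% of $121 = $14.52
Add tax to price:
$121 + $14.52 = $135.52

$135.52


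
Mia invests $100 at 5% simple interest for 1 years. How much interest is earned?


Use the formula I = P x R x T / 100
P x R x T = 100 x 5 x 1 = 500
I = 500 / 100 = $5

$5


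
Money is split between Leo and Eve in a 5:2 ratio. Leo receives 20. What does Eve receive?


Find the multiplier:
20 / 5 = 4
Apply to Eve's share:
2 x 4 = 8

8


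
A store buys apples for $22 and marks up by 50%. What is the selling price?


Calculate the markup amount:
50% of $22 = $11
Add to cost:
$22 + $11 = $33

$33


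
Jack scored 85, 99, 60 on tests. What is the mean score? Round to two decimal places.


Add the scores:
85 + 99 + 60 = 244
Divide by the number of tests:
244 / 3 = 81.3333... ≈ 81.33

81.33


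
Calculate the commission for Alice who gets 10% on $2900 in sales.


Convert rate to decimal:
10% = 0.1
Multiply by sales:
$2900 x 0.1 = $290

$290


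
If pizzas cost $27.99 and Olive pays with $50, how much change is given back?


Start with the amount paid:
$50
Subtract the price:
$50 - $27.99 = $22.01

$22.01


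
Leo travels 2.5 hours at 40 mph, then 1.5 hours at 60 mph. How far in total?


Leg 1 distance:
40 x 2.5 = 100 miles
Leg 2 distance:
60 x 1.5 = 90 miles
Total distance:
100 + 90 = 190 miles

190 miles


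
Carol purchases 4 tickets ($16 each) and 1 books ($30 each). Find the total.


Cost of tickets:
4 x $16 = $64
Cost of books:
1 x $30 = $30
Add both:
$64 + $30 = $94

$94


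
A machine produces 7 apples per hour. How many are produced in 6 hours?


Production rate: 7 apples per hour
Time: 6 hours
Total: 7 x 6 = 42 apples

42 apples


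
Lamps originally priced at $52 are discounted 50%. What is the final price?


Calculate the discount amount:
50% of $52 = $26
Subtract from original:
$52 - $26 = $26

$26


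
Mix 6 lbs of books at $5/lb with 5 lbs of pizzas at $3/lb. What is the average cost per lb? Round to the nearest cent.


Cost of books:
6 x $5 = $30
Cost of pizzas:
5 x $3 = $15
Total cost: $30 + $15 = $45
Total weight: 11 lbs
Average: $45 / 11 = $4.0909... ≈ $4.09/lb

$4.09/lb


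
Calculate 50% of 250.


Convert percentage to decimal:
50% = 0.5
Multiply:
250 x 0.5 = 125

125


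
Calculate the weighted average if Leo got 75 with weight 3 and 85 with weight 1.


Weighted sum:
3 x 75 + 1 x 85 = 310
Total weight:
3 + 1 = 4
Weighted average:
310 / 4 = 77.5

77.5


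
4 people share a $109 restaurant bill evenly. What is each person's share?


Total bill: $109
Number of people: 4
Each pays: $109 / 4 = $27.25

$27.25


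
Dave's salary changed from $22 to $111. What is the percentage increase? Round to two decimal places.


Find the absolute change:
|111 - 22| = 89
Divide by original and multiply by 100:
89 / 22 x 100 = 404.5454...% ≈ 404.55%

404.55%


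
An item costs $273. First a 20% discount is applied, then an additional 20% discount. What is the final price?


First discount:
20% of $273 = $54.60
Price after first discount:
$273 - $54.60 = $218.40
Second discount:
20% of $218.40 = $43.68
Final price:
$218.40 - $43.68 = $174.72

$174.72


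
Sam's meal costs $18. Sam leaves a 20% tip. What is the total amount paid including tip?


Calculate the tip:
20% of $18 = $3.60
Add tip to meal cost:
$18 + $3.60 = $21.60

$21.60


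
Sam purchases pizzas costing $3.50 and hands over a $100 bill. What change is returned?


Start with the amount paid:
$100
Subtract the price:
$100 - $3.50 = $96.50

$96.50


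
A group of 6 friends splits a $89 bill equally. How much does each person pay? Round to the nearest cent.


Total bill: $89
Number of people: 6
Each pays: $89 / 6 = $14.8333... ≈ $14.83

$14.83


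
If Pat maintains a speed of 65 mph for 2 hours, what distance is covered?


Use the formula: distance = speed x time
Speed = 65 mph, Time = 2 hours
65 x 2 = 130 miles

130 miles


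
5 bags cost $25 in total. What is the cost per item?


Total cost: $25
Number of items: 5
Unit price: $25 / 5 = $5

$5


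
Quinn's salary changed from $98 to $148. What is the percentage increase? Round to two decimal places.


Find the absolute change:
|148 - 98| = 50
Divide by original and multiply by 100:
50 / 98 x 100 = 51.0204...% ≈ 51.02%

51.02%


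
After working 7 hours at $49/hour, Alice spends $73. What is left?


Calculate earnings:
7 x $49 = $343
Subtract spending:
$343 - $73 = $270

$270


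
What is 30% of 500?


Convert percentage to decimal:
30% = 0.3
Multiply:
500 x 0.3 = 150

150


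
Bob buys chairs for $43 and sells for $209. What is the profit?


Selling price = $209
Cost price = $43
Profit = selling price - cost price:
Profit = $209 - $43 = $166

$166


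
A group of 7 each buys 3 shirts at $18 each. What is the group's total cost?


Cost per person:
3 x $18 = $54
Group total:
7 x $54 = $378

$378


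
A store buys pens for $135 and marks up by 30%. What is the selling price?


Calculate the markup amount:
30% of $135 = $40.50
Add to cost:
$135 + $40.50 = $175.50

$175.50


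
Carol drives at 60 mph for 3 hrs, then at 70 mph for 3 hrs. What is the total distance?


Leg 1 distance:
60 x 3 = 180 miles
Leg 2 distance:
70 x 3 = 210 miles
Total distance:
180 + 210 = 390 miles

390 miles


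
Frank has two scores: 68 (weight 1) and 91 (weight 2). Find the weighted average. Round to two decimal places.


Weighted sum:
1 x 68 + 2 x 91 = 250
Total weight:
1 + 2 = 3
Weighted average:
250 / 3 = 83.3333... ≈ 83.33

83.33


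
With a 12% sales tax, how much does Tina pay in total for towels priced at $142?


Calculate the tax:
12% of $142 = $17.04
Add tax to price:
$142 + $17.04 = $159.04

$159.04


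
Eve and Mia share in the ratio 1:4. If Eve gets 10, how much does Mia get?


Find the multiplier:
10 / 1 = 10
Apply to Mia's share:
4 x 10 = 40

40


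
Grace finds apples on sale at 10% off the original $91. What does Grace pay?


Calculate the discount amount:
10% of $91 = $9.10
Subtract from original:
$91 - $9.10 = $81.90

$81.90


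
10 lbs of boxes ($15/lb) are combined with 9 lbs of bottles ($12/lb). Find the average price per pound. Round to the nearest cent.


Cost of boxes:
10 x $15 = $150
Cost of bottles:
9 x $12 = $108
Total cost: $150 + $108 = $258
Total weight: 19 lbs
Average: $258 / 19 = $13.5789... ≈ $13.58/lb

$13.58/lb


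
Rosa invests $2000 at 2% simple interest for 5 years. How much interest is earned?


Use the formula I = P x R x T / 100
P x R x T = 2000 x 2 x 5 = 20000
I = 20000 / 100 = $200

$200


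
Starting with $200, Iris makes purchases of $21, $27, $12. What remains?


Add up expenses:
$21 + $27 + $12 = $60
Subtract from budget:
$200 - $60 = $140

$140


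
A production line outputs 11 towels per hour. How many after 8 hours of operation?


Production rate: 11 towels per hour
Time: 8 hours
Total: 11 x 8 = 88 towels

88 towels


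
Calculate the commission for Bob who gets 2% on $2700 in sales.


Convert rate to decimal:
2% = 0.02
Multiply by sales:
$2700 x 0.02 = $54

$54


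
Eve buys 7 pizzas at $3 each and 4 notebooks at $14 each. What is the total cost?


Cost of pizzas:
7 x $3 = $21
Cost of notebooks:
4 x $14 = $56
Add both:
$21 + $56 = $77

$77


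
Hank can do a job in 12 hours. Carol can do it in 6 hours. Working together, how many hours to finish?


Hank's rate: 1/12 of the job per hour
Carol's rate: 1/6 of the job per hour
Combined rate: 1/12 + 1/6 = 1/4 per hour
Time = 1 / (1/4) = 4 hours

4 hours


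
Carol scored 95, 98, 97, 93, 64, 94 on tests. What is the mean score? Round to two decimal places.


Add the scores:
95 + 98 + 97 + 93 + 64 + 94 = 541
Divide by the number of tests:
541 / 6 = 90.1666... ≈ 90.17

90.17


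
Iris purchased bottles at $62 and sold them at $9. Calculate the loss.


Selling price = $9
Cost price = $62
Loss = cost price - selling price:
Loss = $62 - $9 = $53

$53


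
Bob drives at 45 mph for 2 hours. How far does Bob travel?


Use the formula: distance = speed x time
Speed = 45 mph, Time = 2 hours
45 x 2 = 90 miles

90 miles


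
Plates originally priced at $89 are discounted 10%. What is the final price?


Calculate the discount amount:
10% of $89 = $8.90
Subtract from original:
$89 - $8.90 = $80.10

$80.10


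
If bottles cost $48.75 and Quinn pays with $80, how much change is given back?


Start with the amount paid:
$80
Subtract the price:
$80 - $48.75 = $31.25

$31.25


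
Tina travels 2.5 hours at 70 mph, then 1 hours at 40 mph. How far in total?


Leg 1 distance:
70 x 2.5 = 175 miles
Leg 2 distance:
40 x 1 = 40 miles
Total distance:
175 + 40 = 215 miles

215 miles


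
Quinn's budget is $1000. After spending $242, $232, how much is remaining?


Add up expenses:
$242 + $232 = $474
Subtract from budget:
$1000 - $474 = $526

$526


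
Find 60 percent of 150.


Convert percentage to decimal:
60% = 0.6
Multiply:
150 x 0.6 = 90

90


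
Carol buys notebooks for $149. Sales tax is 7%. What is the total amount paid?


Calculate the tax:
7% of $149 = $10.43
Add tax to price:
$149 + $10.43 = $159.43

$159.43


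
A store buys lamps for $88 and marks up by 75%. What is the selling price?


Calculate the markup amount:
75% of $88 = $66
Add to cost:
$88 + $66 = $154

$154


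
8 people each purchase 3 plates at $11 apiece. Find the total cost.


Cost per person:
3 x $11 = $33
Group total:
8 x $33 = $264

$264


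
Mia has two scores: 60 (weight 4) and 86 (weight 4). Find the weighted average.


Weighted sum:
4 x 60 + 4 x 86 = 584
Total weight:
4 + 4 = 8
Weighted average:
584 / 8 = 73

73


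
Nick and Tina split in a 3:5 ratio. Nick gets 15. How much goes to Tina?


Find the multiplier:
15 / 3 = 5
Apply to Tina's share:
5 x 5 = 25

25


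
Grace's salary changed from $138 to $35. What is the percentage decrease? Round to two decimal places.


Find the absolute change:
|35 - 138| = 103
Divide by original and multiply by 100:
103 / 138 x 100 = 74.6376...% ≈ 74.64%

74.64%


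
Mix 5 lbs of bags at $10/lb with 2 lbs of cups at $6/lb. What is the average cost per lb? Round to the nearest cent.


Cost of bags:
5 x $10 = $50
Cost of cups:
2 x $6 = $12
Total cost: $50 + $12 = $62
Total weight: 7 lbs
Average: $62 / 7 = $8.8571... ≈ $8.86/lb

$8.86/lb
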